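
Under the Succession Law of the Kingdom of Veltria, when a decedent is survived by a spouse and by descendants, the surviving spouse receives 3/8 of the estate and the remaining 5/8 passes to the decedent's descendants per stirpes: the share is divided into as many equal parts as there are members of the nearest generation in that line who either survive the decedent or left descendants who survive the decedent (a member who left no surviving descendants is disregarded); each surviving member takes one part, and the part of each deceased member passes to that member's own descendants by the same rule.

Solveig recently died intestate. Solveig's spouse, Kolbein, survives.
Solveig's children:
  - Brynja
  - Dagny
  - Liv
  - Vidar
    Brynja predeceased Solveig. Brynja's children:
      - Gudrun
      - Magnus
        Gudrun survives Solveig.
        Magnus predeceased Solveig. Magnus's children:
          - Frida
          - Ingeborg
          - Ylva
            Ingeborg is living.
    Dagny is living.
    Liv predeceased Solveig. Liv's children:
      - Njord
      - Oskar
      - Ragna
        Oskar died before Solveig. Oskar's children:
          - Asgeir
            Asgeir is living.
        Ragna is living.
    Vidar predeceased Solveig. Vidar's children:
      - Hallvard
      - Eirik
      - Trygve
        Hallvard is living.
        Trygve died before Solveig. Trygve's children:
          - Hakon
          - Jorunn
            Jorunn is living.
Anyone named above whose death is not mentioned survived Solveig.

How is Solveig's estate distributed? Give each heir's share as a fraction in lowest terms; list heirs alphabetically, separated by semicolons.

Kolbein, as surviving spouse, takes 3/8.
The remaining 5/8 passes to Solveig's descendants per stirpes.
The 5/8 is divided into 4 equal shares of 5/32 among Brynja, Dagny, Liv, Vidar.
Brynja predeceased; the 5/32 allotted to Brynja's branch passes to Brynja's issue by representation.
The 5/32 is divided into 2 equal shares of 5/64 among Gudrun, Magnus.
Gudrun is living and takes 5/64.
Magnus predeceased; the 5/64 allotted to Magnus's branch passes to Magnus's issue by representation.
The 5/64 is divided into 3 equal shares of 5/192 among Frida, Ingeborg, Ylva.
Frida is living and takes 5/192.
Ingeborg is living and takes 5/192.
Ylva is living and takes 5/192.
Dagny is living and takes 5/32.
Liv predeceased; the 5/32 allotted to Liv's branch passes to Liv's issue by representation.
The 5/32 is divided into 3 equal shares of 5/96 among Njord, Oskar, Ragna.
Njord is living and takes 5/96.
Oskar predeceased; the 5/96 allotted to Oskar's branch passes to Oskar's issue by representation.
Asgeir is the sole taker at this level and receives the full 5/96.
Ragna is living and takes 5/96.
Vidar predeceased; the 5/32 allotted to Vidar's branch passes to Vidar's issue by representation.
The 5/32 is divided into 3 equal shares of 5/96 among Hallvard, Eirik, Trygve.
Hallvard is living and takes 5/96.
Eirik is living and takes 5/96.
Trygve predeceased; the 5/96 allotted to Trygve's branch passes to Trygve's issue by representation.
The 5/96 is divided into 2 equal shares of 5/192 among Hakon, Jorunn.
Hakon is living and takes 5/192.
Jorunn is living and takes 5/192.

Asgeir 5/96; Dagny 5/32; Eirik 5/96; Frida 5/192; Gudrun 5/64; Hakon 5/192; Hallvard 5/96; Ingeborg 5/192; Jorunn 5/192; Kolbein 3/8; Njord 5/96; Ragna 5/96; Ylva 5/192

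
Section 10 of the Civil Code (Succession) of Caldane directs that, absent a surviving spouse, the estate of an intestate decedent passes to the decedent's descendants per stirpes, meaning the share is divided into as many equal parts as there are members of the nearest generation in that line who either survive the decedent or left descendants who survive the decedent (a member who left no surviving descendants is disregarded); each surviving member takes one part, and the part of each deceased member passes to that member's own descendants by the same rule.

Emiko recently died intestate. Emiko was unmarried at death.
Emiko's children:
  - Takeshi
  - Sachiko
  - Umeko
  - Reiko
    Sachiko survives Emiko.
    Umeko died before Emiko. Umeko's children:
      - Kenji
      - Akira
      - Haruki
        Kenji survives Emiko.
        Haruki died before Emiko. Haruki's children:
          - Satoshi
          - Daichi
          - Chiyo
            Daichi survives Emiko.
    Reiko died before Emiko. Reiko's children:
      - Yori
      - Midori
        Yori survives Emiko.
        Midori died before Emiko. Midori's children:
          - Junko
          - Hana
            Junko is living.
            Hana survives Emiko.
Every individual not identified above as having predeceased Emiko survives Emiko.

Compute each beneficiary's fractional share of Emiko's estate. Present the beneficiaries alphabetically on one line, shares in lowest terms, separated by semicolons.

Akira 1/12; Chiyo 1/36; Daichi 1/36; Hana 1/16; Junko 1/16; Kenji 1/12; Sachiko 1/4; Satoshi 1/36; Takeshi 1/4; Yori 1/8

There is no surviving spouse, so the entire estate passes to Emiko's descendants per stirpes.
The estate is divided into 4 equal shares of 1/4 among Takeshi, Sachiko, Umeko, Reiko.
Takeshi is living and takes 1/4.
Sachiko is living and takes 1/4.
Umeko predeceased; the 1/4 allotted to Umeko's branch passes to Umeko's issue by representation.
The 1/4 is divided into 3 equal shares of 1/12 among Kenji, Akira, Haruki.
Kenji is living and takes 1/12.
Akira is living and takes 1/12.
Haruki predeceased; the 1/12 allotted to Haruki's branch passes to Haruki's issue by representation.
The 1/12 is divided into 3 equal shares of 1/36 among Satoshi, Daichi, Chiyo.
Satoshi is living and takes 1/36.
Daichi is living and takes 1/36.
Chiyo is living and takes 1/36.
Reiko predeceased; the 1/4 allotted to Reiko's branch passes to Reiko's issue by representation.
The 1/4 is divided into 2 equal shares of 1/8 among Yori, Midori.
Yori is living and takes 1/8.
Midori predeceased; the 1/8 allotted to Midori's branch passes to Midori's issue by representation.
The 1/8 is divided into 2 equal shares of 1/16 among Junko, Hana.
Junko is living and takes 1/16.
Hana is living and takes 1/16.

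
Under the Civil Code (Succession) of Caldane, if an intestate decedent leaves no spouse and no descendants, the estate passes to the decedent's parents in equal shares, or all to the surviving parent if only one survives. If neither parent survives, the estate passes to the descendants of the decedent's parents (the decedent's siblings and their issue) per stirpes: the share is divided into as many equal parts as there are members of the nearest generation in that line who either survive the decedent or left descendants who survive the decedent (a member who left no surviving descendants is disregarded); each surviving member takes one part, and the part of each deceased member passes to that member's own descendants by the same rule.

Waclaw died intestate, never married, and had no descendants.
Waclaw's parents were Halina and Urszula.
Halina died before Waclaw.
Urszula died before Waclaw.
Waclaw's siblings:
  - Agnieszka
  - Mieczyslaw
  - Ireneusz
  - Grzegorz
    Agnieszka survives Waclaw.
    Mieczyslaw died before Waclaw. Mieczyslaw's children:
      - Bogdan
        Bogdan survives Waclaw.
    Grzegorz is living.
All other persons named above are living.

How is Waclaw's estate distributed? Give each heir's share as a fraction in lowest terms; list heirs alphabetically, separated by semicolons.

Agnieszka 1/4; Bogdan 1/4; Grzegorz 1/4; Ireneusz 1/4

Neither parent survives and there are no descendants, so the estate passes to Waclaw's siblings and their issue per stirpes.
The estate is divided into 4 equal shares of 1/4 among Agnieszka, Mieczyslaw, Ireneusz, Grzegorz.
Agnieszka is living and takes 1/4.
Mieczyslaw predeceased; the 1/4 allotted to Mieczyslaw's branch passes to Mieczyslaw's issue by representation.
Bogdan is the sole taker at this level and receives the full 1/4.
Ireneusz is living and takes 1/4.
Grzegorz is living and takes 1/4.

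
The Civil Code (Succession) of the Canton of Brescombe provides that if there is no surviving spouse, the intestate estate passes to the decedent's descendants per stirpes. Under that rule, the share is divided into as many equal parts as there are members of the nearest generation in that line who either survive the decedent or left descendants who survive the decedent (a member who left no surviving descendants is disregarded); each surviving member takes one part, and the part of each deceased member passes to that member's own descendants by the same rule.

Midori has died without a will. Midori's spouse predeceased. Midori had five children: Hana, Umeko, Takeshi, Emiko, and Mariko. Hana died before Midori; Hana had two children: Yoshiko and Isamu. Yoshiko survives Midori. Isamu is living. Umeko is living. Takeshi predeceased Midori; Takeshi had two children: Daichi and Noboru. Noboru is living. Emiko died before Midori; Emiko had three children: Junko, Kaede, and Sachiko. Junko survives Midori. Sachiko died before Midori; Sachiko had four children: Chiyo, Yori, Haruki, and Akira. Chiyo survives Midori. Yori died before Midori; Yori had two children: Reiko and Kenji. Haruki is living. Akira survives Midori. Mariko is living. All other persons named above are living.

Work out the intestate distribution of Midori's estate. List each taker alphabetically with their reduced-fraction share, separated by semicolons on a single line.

There is no surviving spouse, so the entire estate passes to Midori's descendants per stirpes.
The estate is divided into 5 equal shares of 1/5 among Hana, Umeko, Takeshi, Emiko, Mariko.
Hana predeceased; the 1/5 allotted to Hana's branch passes to Hana's issue by representation.
The 1/5 is divided into 2 equal shares of 1/10 among Yoshiko, Isamu.
Yoshiko is living and takes 1/10.
Isamu is living and takes 1/10.
Umeko is living and takes 1/5.
Takeshi predeceased; the 1/5 allotted to Takeshi's branch passes to Takeshi's issue by representation.
The 1/5 is divided into 2 equal shares of 1/10 among Daichi, Noboru.
Daichi is living and takes 1/10.
Noboru is living and takes 1/10.
Emiko predeceased; the 1/5 allotted to Emiko's branch passes to Emiko's issue by representation.
The 1/5 is divided into 3 equal shares of 1/15 among Junko, Kaede, Sachiko.
Junko is living and takes 1/15.
Kaede is living and takes 1/15.
Sachiko predeceased; the 1/15 allotted to Sachiko's branch passes to Sachiko's issue by representation.
The 1/15 is divided into 4 equal shares of 1/60 among Chiyo, Yori, Haruki, Akira.
Chiyo is living and takes 1/60.
Yori predeceased; the 1/60 allotted to Yori's branch passes to Yori's issue by representation.
The 1/60 is divided into 2 equal shares of 1/120 among Reiko, Kenji.
Reiko is living and takes 1/120.
Kenji is living and takes 1/120.
Haruki is living and takes 1/60.
Akira is living and takes 1/60.
Mariko is living and takes 1/5.

Akira 1/60; Chiyo 1/60; Daichi 1/10; Haruki 1/60; Isamu 1/10; Junko 1/15; Kaede 1/15; Kenji 1/120; Mariko 1/5; Noboru 1/10; Reiko 1/120; Umeko 1/5; Yoshiko 1/10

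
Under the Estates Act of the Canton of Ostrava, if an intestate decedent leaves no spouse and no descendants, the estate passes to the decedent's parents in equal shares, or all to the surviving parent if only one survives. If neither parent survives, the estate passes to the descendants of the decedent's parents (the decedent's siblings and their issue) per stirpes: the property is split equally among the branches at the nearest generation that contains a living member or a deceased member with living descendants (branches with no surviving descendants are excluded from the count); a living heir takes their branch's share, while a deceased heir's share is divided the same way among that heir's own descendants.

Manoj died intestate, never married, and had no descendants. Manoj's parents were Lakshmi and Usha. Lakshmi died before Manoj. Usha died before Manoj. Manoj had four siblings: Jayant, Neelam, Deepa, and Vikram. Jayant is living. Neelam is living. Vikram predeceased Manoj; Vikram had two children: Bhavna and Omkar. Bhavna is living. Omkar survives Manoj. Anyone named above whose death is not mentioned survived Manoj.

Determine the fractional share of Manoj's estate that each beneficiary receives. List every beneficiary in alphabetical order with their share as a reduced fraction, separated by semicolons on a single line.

Neither parent survives and there are no descendants, so the estate passes to Manoj's siblings and their issue per stirpes.
The estate is divided into 4 equal shares of 1/4 among Jayant, Neelam, Deepa, Vikram.
Jayant is living and takes 1/4.
Neelam is living and takes 1/4.
Deepa is living and takes 1/4.
Vikram predeceased; the 1/4 allotted to Vikram's branch passes to Vikram's issue by representation.
The 1/4 is divided into 2 equal shares of 1/8 among Bhavna, Omkar.
Bhavna is living and takes 1/8.
Omkar is living and takes 1/8.

Bhavna 1/8; Deepa 1/4; Jayant 1/4; Neelam 1/4; Omkar 1/8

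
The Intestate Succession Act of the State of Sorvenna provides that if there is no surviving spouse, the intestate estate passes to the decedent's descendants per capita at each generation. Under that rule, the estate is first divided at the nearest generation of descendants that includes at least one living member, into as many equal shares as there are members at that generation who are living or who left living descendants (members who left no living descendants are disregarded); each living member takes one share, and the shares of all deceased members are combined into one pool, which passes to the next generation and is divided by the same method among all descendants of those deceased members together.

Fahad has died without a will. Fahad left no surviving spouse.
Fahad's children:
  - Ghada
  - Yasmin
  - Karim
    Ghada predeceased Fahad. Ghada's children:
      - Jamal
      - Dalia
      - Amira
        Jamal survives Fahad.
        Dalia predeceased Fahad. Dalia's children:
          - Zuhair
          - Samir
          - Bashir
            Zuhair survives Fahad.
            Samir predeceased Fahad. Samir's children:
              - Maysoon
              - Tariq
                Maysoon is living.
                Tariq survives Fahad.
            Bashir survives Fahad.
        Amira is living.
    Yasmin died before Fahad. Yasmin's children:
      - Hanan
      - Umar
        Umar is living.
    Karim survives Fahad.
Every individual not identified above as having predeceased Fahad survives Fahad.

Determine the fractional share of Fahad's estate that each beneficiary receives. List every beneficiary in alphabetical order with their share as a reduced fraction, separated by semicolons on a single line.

Amira 2/15; Bashir 2/45; Hanan 2/15; Jamal 2/15; Karim 1/3; Maysoon 1/45; Tariq 1/45; Umar 2/15; Zuhair 2/45

There is no surviving spouse, so the entire estate passes to Fahad's descendants per capita at each generation.
At generation 1 (Ghada, Yasmin, Karim) there are 3 shares of (1)/3 = 1/3 each.
Living: Karim — each takes 1/3.
Deceased: Ghada and Yasmin. Their combined 2/3 is pooled and carried to generation 2.
At generation 2 (Jamal, Dalia, Amira, Hanan, Umar) there are 5 shares of (2/3)/5 = 2/15 each.
Living: Jamal, Amira, Hanan, and Umar — each takes 2/15.
Deceased: Dalia. That 2/15 share is carried to generation 3.
At generation 3 (Zuhair, Samir, Bashir) there are 3 shares of (2/15)/3 = 2/45 each.
Living: Zuhair and Bashir — each takes 2/45.
Deceased: Samir. That 2/45 share is carried to generation 4.
At generation 4 (Maysoon, Tariq) there are 2 shares of (2/45)/2 = 1/45 each.
Living: Maysoon and Tariq — each takes 1/45.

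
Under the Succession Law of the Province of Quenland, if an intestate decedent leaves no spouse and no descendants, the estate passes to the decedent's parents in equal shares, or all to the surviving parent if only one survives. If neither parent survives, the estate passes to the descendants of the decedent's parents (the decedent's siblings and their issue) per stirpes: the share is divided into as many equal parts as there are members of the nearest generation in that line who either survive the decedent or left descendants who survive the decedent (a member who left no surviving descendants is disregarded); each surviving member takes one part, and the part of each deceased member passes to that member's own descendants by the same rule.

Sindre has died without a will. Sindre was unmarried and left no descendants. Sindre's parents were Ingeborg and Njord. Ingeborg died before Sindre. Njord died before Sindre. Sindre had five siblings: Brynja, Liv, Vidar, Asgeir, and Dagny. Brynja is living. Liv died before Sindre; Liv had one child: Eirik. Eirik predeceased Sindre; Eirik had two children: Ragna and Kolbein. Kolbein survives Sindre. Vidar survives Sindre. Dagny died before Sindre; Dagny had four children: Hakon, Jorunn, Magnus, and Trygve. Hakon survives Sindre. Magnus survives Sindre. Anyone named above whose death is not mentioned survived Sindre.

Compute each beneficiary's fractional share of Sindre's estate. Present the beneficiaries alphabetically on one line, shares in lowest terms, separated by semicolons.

Asgeir 1/5; Brynja 1/5; Hakon 1/20; Jorunn 1/20; Kolbein 1/10; Magnus 1/20; Ragna 1/10; Trygve 1/20; Vidar 1/5

Neither parent survives and there are no descendants, so the estate passes to Sindre's siblings and their issue per stirpes.
The estate is divided into 5 equal shares of 1/5 among Brynja, Liv, Vidar, Asgeir, Dagny.
Brynja is living and takes 1/5.
Liv predeceased; the 1/5 allotted to Liv's branch passes to Liv's issue by representation.
Eirik's line is the sole branch at this level, so the full 1/5 passes to Eirik's issue by representation.
The 1/5 is divided into 2 equal shares of 1/10 among Ragna, Kolbein.
Ragna is living and takes 1/10.
Kolbein is living and takes 1/10.
Vidar is living and takes 1/5.
Asgeir is living and takes 1/5.
Dagny predeceased; the 1/5 allotted to Dagny's branch passes to Dagny's issue by representation.
The 1/5 is divided into 4 equal shares of 1/20 among Hakon, Jorunn, Magnus, Trygve.
Hakon is living and takes 1/20.
Jorunn is living and takes 1/20.
Magnus is living and takes 1/20.
Trygve is living and takes 1/20.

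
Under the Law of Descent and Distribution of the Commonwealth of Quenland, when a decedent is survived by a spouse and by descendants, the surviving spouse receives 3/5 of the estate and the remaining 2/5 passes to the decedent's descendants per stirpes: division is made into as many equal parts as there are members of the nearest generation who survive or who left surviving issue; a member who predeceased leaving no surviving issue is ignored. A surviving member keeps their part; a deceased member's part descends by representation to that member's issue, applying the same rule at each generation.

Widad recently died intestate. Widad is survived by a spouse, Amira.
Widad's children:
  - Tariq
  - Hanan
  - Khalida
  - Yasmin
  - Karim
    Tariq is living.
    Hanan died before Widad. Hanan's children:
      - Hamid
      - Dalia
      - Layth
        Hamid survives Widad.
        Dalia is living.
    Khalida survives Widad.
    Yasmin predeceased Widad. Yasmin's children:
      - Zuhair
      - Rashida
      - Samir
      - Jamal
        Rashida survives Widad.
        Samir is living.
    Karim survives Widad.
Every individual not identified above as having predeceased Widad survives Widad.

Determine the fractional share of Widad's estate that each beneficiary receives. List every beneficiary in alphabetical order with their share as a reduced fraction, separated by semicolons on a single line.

Amira, as surviving spouse, takes 3/5.
The remaining 2/5 passes to Widad's descendants per stirpes.
The 2/5 is divided into 5 equal shares of 2/25 among Tariq, Hanan, Khalida, Yasmin, Karim.
Tariq is living and takes 2/25.
Hanan predeceased; the 2/25 allotted to Hanan's branch passes to Hanan's issue by representation.
The 2/25 is divided into 3 equal shares of 2/75 among Hamid, Dalia, Layth.
Hamid is living and takes 2/75.
Dalia is living and takes 2/75.
Layth is living and takes 2/75.
Khalida is living and takes 2/25.
Yasmin predeceased; the 2/25 allotted to Yasmin's branch passes to Yasmin's issue by representation.
The 2/25 is divided into 4 equal shares of 1/50 among Zuhair, Rashida, Samir, Jamal.
Zuhair is living and takes 1/50.
Rashida is living and takes 1/50.
Samir is living and takes 1/50.
Jamal is living and takes 1/50.
Karim is living and takes 2/25.

Amira 3/5; Dalia 2/75; Hamid 2/75; Jamal 1/50; Karim 2/25; Khalida 2/25; Layth 2/75; Rashida 1/50; Samir 1/50; Tariq 2/25; Zuhair 1/50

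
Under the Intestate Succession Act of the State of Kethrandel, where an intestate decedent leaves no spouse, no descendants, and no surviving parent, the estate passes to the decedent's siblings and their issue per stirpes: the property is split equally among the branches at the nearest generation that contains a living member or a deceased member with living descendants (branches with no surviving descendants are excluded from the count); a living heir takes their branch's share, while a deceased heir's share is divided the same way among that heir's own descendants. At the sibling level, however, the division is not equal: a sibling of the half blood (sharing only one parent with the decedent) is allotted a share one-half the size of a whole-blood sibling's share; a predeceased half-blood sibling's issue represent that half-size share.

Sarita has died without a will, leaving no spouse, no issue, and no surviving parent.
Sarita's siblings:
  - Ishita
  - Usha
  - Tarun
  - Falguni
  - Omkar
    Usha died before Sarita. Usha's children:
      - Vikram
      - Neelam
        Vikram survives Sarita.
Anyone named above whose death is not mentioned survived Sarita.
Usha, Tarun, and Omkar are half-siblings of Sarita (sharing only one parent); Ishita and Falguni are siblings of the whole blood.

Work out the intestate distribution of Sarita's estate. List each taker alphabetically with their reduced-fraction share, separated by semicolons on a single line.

No spouse, descendants, or parent survives, so the estate passes to Sarita's siblings per stirpes.
Half-blood siblings count for one-half the weight of whole-blood siblings at the initial division.
Dividing 1 in proportion to weights (total weight 7/2): Ishita (weight 1) → 2/7; Usha (weight 1/2) → 1/7; Tarun (weight 1/2) → 1/7; Falguni (weight 1) → 2/7; Omkar (weight 1/2) → 1/7.
Ishita is living and takes 2/7.
Usha predeceased; the 1/7 allotted to Usha's branch passes to Usha's issue by representation.
The 1/7 is divided into 2 equal shares of 1/14 among Vikram, Neelam.
Vikram is living and takes 1/14.
Neelam is living and takes 1/14.
Tarun is living and takes 1/7.
Falguni is living and takes 2/7.
Omkar is living and takes 1/7.

Falguni 2/7; Ishita 2/7; Neelam 1/14; Omkar 1/7; Tarun 1/7; Vikram 1/14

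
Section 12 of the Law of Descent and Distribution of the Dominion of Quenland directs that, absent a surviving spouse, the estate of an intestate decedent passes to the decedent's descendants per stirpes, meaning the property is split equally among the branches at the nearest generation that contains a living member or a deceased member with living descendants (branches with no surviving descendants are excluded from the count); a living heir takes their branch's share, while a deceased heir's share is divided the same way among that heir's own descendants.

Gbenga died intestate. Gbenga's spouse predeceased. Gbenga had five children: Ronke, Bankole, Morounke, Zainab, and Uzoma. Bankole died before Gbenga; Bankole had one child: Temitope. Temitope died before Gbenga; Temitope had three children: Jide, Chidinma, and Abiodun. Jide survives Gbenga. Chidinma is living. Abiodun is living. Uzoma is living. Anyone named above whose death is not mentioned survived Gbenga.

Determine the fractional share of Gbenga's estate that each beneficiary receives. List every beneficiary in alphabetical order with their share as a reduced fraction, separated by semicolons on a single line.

Abiodun 1/15; Chidinma 1/15; Jide 1/15; Morounke 1/5; Ronke 1/5; Uzoma 1/5; Zainab 1/5

There is no surviving spouse, so the entire estate passes to Gbenga's descendants per stirpes.
The estate is divided into 5 equal shares of 1/5 among Ronke, Bankole, Morounke, Zainab, Uzoma.
Ronke is living and takes 1/5.
Bankole predeceased; the 1/5 allotted to Bankole's branch passes to Bankole's issue by representation.
Temitope's line is the sole branch at this level, so the full 1/5 passes to Temitope's issue by representation.
The 1/5 is divided into 3 equal shares of 1/15 among Jide, Chidinma, Abiodun.
Jide is living and takes 1/15.
Chidinma is living and takes 1/15.
Abiodun is living and takes 1/15.
Morounke is living and takes 1/5.
Zainab is living and takes 1/5.
Uzoma is living and takes 1/5.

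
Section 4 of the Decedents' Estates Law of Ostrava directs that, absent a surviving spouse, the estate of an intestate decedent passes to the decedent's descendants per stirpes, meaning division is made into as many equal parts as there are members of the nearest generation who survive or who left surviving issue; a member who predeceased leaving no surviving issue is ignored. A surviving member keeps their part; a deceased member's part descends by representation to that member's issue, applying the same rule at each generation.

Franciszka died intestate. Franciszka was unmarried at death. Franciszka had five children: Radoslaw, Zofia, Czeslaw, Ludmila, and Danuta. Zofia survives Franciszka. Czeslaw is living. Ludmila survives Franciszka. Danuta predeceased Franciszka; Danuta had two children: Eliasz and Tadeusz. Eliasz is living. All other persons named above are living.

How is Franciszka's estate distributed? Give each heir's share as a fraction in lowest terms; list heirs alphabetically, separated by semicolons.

Czeslaw 1/5; Eliasz 1/10; Ludmila 1/5; Radoslaw 1/5; Tadeusz 1/10; Zofia 1/5

There is no surviving spouse, so the entire estate passes to Franciszka's descendants per stirpes.
The estate is divided into 5 equal shares of 1/5 among Radoslaw, Zofia, Czeslaw, Ludmila, Danuta.
Radoslaw is living and takes 1/5.
Zofia is living and takes 1/5.
Czeslaw is living and takes 1/5.
Ludmila is living and takes 1/5.
Danuta predeceased; the 1/5 allotted to Danuta's branch passes to Danuta's issue by representation.
The 1/5 is divided into 2 equal shares of 1/10 among Eliasz, Tadeusz.
Eliasz is living and takes 1/10.
Tadeusz is living and takes 1/10.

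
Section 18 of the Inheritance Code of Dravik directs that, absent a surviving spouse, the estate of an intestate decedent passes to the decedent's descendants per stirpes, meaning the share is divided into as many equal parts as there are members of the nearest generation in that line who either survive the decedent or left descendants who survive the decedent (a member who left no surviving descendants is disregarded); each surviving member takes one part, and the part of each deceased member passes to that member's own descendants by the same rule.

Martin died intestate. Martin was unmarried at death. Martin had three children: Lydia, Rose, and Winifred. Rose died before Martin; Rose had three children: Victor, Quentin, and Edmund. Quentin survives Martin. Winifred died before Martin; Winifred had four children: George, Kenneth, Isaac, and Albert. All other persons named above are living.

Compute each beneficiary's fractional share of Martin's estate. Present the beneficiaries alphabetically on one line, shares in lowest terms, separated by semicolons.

Albert 1/12; Edmund 1/9; George 1/12; Isaac 1/12; Kenneth 1/12; Lydia 1/3; Quentin 1/9; Victor 1/9

There is no surviving spouse, so the entire estate passes to Martin's descendants per stirpes.
The estate is divided into 3 equal shares of 1/3 among Lydia, Rose, Winifred.
Lydia is living and takes 1/3.
Rose predeceased; the 1/3 allotted to Rose's branch passes to Rose's issue by representation.
The 1/3 is divided into 3 equal shares of 1/9 among Victor, Quentin, Edmund.
Victor is living and takes 1/9.
Quentin is living and takes 1/9.
Edmund is living and takes 1/9.
Winifred predeceased; the 1/3 allotted to Winifred's branch passes to Winifred's issue by representation.
The 1/3 is divided into 4 equal shares of 1/12 among George, Kenneth, Isaac, Albert.
George is living and takes 1/12.
Kenneth is living and takes 1/12.
Isaac is living and takes 1/12.
Albert is living and takes 1/12.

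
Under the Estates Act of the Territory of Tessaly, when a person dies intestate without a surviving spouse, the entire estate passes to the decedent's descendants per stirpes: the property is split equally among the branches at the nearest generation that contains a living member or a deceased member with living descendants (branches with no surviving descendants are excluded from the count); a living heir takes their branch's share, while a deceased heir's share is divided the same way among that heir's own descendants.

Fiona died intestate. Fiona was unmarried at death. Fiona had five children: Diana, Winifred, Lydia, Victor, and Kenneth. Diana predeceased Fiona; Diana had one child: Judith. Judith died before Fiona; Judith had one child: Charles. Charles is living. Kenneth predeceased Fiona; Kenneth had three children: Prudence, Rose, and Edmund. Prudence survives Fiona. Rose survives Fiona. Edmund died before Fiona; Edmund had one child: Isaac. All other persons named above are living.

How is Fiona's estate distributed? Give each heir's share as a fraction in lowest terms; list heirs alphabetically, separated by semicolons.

There is no surviving spouse, so the entire estate passes to Fiona's descendants per stirpes.
The estate is divided into 5 equal shares of 1/5 among Diana, Winifred, Lydia, Victor, Kenneth.
Diana predeceased; the 1/5 allotted to Diana's branch passes to Diana's issue by representation.
Judith's line is the sole branch at this level, so the full 1/5 passes to Judith's issue by representation.
Charles is the sole taker at this level and receives the full 1/5.
Winifred is living and takes 1/5.
Lydia is living and takes 1/5.
Victor is living and takes 1/5.
Kenneth predeceased; the 1/5 allotted to Kenneth's branch passes to Kenneth's issue by representation.
The 1/5 is divided into 3 equal shares of 1/15 among Prudence, Rose, Edmund.
Prudence is living and takes 1/15.
Rose is living and takes 1/15.
Edmund predeceased; the 1/15 allotted to Edmund's branch passes to Edmund's issue by representation.
Isaac is the sole taker at this level and receives the full 1/15.

Charles 1/5; Isaac 1/15; Lydia 1/5; Prudence 1/15; Rose 1/15; Victor 1/5; Winifred 1/5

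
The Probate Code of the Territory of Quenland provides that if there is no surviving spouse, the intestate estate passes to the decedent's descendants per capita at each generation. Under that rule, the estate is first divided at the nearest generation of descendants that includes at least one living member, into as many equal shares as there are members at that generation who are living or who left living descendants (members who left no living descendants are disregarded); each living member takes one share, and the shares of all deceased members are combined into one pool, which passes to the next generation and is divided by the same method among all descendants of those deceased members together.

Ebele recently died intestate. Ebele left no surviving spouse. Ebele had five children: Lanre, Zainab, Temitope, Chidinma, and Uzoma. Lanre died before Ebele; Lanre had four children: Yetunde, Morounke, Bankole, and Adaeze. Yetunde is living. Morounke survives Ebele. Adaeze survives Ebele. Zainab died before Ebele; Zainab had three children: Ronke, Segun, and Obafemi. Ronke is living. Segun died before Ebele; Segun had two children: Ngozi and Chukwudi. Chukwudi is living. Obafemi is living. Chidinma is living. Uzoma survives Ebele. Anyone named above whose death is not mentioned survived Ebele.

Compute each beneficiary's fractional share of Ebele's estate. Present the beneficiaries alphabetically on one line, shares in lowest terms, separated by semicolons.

Adaeze 2/35; Bankole 2/35; Chidinma 1/5; Chukwudi 1/35; Morounke 2/35; Ngozi 1/35; Obafemi 2/35; Ronke 2/35; Temitope 1/5; Uzoma 1/5; Yetunde 2/35

There is no surviving spouse, so the entire estate passes to Ebele's descendants per capita at each generation.
At generation 1 (Lanre, Zainab, Temitope, Chidinma, Uzoma) there are 5 shares of (1)/5 = 1/5 each.
Living: Temitope, Chidinma, and Uzoma — each takes 1/5.
Deceased: Lanre and Zainab. Their combined 2/5 is pooled and carried to generation 2.
At generation 2 (Yetunde, Morounke, Bankole, Adaeze, Ronke, Segun, Obafemi) there are 7 shares of (2/5)/7 = 2/35 each.
Living: Yetunde, Morounke, Bankole, Adaeze, Ronke, and Obafemi — each takes 2/35.
Deceased: Segun. That 2/35 share is carried to generation 3.
At generation 3 (Ngozi, Chukwudi) there are 2 shares of (2/35)/2 = 1/35 each.
Living: Ngozi and Chukwudi — each takes 1/35.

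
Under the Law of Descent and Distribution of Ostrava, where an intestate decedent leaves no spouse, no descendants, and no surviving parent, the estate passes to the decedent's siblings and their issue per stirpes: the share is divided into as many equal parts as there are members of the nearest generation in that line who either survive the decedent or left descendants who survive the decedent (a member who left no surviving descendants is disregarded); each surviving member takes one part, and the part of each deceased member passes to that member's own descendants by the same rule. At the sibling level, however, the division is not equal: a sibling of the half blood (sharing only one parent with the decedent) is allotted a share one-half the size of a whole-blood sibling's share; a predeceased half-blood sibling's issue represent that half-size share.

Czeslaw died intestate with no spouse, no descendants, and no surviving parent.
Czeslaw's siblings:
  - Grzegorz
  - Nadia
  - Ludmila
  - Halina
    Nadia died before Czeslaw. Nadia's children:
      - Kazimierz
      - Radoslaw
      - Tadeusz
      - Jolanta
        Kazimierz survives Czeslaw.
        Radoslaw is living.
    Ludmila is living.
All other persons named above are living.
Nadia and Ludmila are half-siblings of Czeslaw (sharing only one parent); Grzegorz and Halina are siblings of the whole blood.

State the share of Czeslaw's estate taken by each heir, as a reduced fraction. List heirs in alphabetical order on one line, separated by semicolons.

Grzegorz 1/3; Halina 1/3; Jolanta 1/24; Kazimierz 1/24; Ludmila 1/6; Radoslaw 1/24; Tadeusz 1/24

No spouse, descendants, or parent survives, so the estate passes to Czeslaw's siblings per stirpes.
Half-blood siblings count for one-half the weight of whole-blood siblings at the initial division.
Dividing 1 in proportion to weights (total weight 3): Grzegorz (weight 1) → 1/3; Nadia (weight 1/2) → 1/6; Ludmila (weight 1/2) → 1/6; Halina (weight 1) → 1/3.
Grzegorz is living and takes 1/3.
Nadia predeceased; the 1/6 allotted to Nadia's branch passes to Nadia's issue by representation.
The 1/6 is divided into 4 equal shares of 1/24 among Kazimierz, Radoslaw, Tadeusz, Jolanta.
Kazimierz is living and takes 1/24.
Radoslaw is living and takes 1/24.
Tadeusz is living and takes 1/24.
Jolanta is living and takes 1/24.
Ludmila is living and takes 1/6.
Halina is living and takes 1/3.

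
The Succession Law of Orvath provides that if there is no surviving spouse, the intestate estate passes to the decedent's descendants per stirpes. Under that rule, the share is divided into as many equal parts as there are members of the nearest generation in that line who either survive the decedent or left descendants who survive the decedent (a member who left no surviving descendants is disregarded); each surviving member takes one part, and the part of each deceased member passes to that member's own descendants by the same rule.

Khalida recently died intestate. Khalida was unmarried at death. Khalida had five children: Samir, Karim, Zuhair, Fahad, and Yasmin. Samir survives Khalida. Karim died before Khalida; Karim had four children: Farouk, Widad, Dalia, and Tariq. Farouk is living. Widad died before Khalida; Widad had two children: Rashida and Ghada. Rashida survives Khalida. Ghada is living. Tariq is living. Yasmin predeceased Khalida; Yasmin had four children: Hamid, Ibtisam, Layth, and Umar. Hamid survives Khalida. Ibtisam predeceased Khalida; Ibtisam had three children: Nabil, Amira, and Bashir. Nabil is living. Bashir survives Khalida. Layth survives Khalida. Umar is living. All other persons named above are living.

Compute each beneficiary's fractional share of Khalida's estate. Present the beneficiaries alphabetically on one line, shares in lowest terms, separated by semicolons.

There is no surviving spouse, so the entire estate passes to Khalida's descendants per stirpes.
The estate is divided into 5 equal shares of 1/5 among Samir, Karim, Zuhair, Fahad, Yasmin.
Samir is living and takes 1/5.
Karim predeceased; the 1/5 allotted to Karim's branch passes to Karim's issue by representation.
The 1/5 is divided into 4 equal shares of 1/20 among Farouk, Widad, Dalia, Tariq.
Farouk is living and takes 1/20.
Widad predeceased; the 1/20 allotted to Widad's branch passes to Widad's issue by representation.
The 1/20 is divided into 2 equal shares of 1/40 among Rashida, Ghada.
Rashida is living and takes 1/40.
Ghada is living and takes 1/40.
Dalia is living and takes 1/20.
Tariq is living and takes 1/20.
Zuhair is living and takes 1/5.
Fahad is living and takes 1/5.
Yasmin predeceased; the 1/5 allotted to Yasmin's branch passes to Yasmin's issue by representation.
The 1/5 is divided into 4 equal shares of 1/20 among Hamid, Ibtisam, Layth, Umar.
Hamid is living and takes 1/20.
Ibtisam predeceased; the 1/20 allotted to Ibtisam's branch passes to Ibtisam's issue by representation.
The 1/20 is divided into 3 equal shares of 1/60 among Nabil, Amira, Bashir.
Nabil is living and takes 1/60.
Amira is living and takes 1/60.
Bashir is living and takes 1/60.
Layth is living and takes 1/20.
Umar is living and takes 1/20.

Amira 1/60; Bashir 1/60; Dalia 1/20; Fahad 1/5; Farouk 1/20; Ghada 1/40; Hamid 1/20; Layth 1/20; Nabil 1/60; Rashida 1/40; Samir 1/5; Tariq 1/20; Umar 1/20; Zuhair 1/5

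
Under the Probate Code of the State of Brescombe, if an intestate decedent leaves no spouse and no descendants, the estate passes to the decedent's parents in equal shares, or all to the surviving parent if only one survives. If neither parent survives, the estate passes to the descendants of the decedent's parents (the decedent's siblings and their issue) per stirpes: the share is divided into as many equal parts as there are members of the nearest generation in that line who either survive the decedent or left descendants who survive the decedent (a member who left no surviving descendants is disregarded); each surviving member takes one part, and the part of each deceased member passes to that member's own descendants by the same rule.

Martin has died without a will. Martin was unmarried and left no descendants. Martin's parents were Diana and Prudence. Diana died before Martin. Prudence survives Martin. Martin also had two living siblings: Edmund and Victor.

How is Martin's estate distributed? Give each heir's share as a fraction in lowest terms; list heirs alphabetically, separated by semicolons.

Prudence 1

Only one parent, Prudence, survives, so Prudence takes the entire estate. The siblings take nothing because a surviving parent has priority.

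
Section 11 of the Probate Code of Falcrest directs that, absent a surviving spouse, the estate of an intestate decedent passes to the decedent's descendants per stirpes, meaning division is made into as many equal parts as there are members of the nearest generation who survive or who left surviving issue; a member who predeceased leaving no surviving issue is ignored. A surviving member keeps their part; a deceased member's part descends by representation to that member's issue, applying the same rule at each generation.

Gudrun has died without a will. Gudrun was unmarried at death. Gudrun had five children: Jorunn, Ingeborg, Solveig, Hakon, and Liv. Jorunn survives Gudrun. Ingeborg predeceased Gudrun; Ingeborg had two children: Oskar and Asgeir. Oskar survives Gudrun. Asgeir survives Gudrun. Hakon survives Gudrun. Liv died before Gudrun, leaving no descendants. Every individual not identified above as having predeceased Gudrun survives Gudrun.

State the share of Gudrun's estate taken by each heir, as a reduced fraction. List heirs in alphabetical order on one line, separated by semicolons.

There is no surviving spouse, so the entire estate passes to Gudrun's descendants per stirpes.
Liv left no surviving issue, so that branch lapses and is disregarded.
The estate is divided into 4 equal shares of 1/4 among Jorunn, Ingeborg, Solveig, Hakon.
Jorunn is living and takes 1/4.
Ingeborg predeceased; the 1/4 allotted to Ingeborg's branch passes to Ingeborg's issue by representation.
The 1/4 is divided into 2 equal shares of 1/8 among Oskar, Asgeir.
Oskar is living and takes 1/8.
Asgeir is living and takes 1/8.
Solveig is living and takes 1/4.
Hakon is living and takes 1/4.

Asgeir 1/8; Hakon 1/4; Jorunn 1/4; Oskar 1/8; Solveig 1/4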